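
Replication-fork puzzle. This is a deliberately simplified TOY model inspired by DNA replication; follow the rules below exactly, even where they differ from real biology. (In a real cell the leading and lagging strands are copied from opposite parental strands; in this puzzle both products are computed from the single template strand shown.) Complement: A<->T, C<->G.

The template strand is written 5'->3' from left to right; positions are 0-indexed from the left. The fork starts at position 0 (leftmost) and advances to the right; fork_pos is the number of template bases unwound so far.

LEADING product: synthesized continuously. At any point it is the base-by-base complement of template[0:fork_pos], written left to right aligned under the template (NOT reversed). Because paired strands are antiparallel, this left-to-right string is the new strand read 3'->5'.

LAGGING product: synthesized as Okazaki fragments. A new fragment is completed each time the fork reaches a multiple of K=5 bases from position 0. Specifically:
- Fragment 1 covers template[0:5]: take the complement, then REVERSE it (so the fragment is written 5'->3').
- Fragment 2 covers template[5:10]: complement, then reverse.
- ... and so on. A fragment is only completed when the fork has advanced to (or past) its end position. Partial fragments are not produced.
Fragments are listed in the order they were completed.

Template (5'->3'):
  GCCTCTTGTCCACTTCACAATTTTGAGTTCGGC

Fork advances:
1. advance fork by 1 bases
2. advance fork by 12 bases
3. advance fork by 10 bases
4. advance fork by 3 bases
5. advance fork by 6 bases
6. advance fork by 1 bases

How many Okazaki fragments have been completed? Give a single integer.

Answer: 6

Derivation:
Step 1: advance 1 -> fork_pos = 0 + 1 = 1. Next multiple of 5 is 5 (not reached); still 0 fragment(s).
Step 2: advance 12 -> fork_pos = 1 + 12 = 13. Reached multiple(s) of 5: 5, 10 -> fragments 1-2 completed (2 total).
Step 3: advance 10 -> fork_pos = 13 + 10 = 23. Reached multiple(s) of 5: 15, 20 -> fragments 3-4 completed (4 total).
Step 4: advance 3 -> fork_pos = 23 + 3 = 26. Reached multiple(s) of 5: 25 -> fragment 5 completed (5 total).
Step 5: advance 6 -> fork_pos = 26 + 6 = 32. Reached multiple(s) of 5: 30 -> fragment 6 completed (6 total).
Step 6: advance 1 -> fork_pos = 32 + 1 = 33. Next multiple of 5 is 35 (not reached); still 6 fragment(s).
Check: final fork_pos = 33; the multiples of 5 that are <= 33 are 5..30 -> 33 // 5 = 6 completed fragment(s).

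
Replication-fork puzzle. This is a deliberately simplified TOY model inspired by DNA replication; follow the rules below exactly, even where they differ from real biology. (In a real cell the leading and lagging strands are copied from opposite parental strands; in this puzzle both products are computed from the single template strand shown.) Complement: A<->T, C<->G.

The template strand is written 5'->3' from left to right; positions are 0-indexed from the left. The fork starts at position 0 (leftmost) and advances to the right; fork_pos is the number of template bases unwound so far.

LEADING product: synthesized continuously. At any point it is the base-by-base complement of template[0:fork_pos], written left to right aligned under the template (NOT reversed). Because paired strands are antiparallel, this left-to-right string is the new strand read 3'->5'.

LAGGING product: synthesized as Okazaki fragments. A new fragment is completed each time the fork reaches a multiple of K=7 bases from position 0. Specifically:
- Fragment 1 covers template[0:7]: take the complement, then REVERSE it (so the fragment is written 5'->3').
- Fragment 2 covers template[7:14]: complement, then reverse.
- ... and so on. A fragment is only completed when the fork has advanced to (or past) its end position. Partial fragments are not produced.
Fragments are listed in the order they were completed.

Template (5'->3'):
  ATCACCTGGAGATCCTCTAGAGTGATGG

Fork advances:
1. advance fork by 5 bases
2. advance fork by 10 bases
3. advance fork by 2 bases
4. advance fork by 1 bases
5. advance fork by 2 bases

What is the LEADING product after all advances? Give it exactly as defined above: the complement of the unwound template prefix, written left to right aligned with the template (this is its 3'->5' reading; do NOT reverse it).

Answer: TAGTGGACCTCTAGGAGATC

Derivation:
Step 1: advance 5 -> fork_pos = 0 + 5 = 5.
Step 2: advance 10 -> fork_pos = 5 + 10 = 15.
Step 3: advance 2 -> fork_pos = 15 + 2 = 17.
Step 4: advance 1 -> fork_pos = 17 + 1 = 18.
Step 5: advance 2 -> fork_pos = 18 + 2 = 20.
Unwound prefix: template[0:20] = ATCACCTGGAGATCCTCTAG
Complement it base by base (A<->T, C<->G), keeping left-to-right order:
  [0:5] ATCAC -> TAGTG
  [5:10] CTGGA -> GACCT
  [10:15] GATCC -> CTAGG
  [15:20] TCTAG -> AGATC
Concatenate: TAGTGGACCTCTAGGAGATC (length 20; written aligned with the template, i.e. 3'->5').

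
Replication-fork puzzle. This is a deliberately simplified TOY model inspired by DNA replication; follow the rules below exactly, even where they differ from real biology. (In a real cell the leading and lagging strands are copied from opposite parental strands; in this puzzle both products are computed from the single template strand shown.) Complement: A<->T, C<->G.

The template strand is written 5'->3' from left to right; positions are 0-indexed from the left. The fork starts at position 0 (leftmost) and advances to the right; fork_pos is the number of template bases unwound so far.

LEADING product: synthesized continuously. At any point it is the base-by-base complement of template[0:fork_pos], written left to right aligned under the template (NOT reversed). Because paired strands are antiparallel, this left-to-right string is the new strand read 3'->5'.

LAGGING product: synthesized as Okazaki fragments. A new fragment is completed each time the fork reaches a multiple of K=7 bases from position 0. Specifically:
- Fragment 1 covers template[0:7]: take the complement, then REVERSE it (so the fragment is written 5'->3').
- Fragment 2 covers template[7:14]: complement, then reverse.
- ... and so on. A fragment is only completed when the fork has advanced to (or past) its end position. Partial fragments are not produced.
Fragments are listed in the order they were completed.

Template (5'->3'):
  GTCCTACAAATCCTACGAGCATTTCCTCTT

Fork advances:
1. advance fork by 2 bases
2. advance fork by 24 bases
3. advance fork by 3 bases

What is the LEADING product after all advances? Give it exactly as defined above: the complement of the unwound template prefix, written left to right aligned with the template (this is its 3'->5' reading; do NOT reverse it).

Step 1: advance 2 -> fork_pos = 0 + 2 = 2.
Step 2: advance 24 -> fork_pos = 2 + 24 = 26.
Step 3: advance 3 -> fork_pos = 26 + 3 = 29.
Unwound prefix: template[0:29] = GTCCTACAAATCCTACGAGCATTTCCTCT
Complement it base by base (A<->T, C<->G), keeping left-to-right order:
  [0:5] GTCCT -> CAGGA
  [5:10] ACAAA -> TGTTT
  [10:15] TCCTA -> AGGAT
  [15:20] CGAGC -> GCTCG
  [20:25] ATTTC -> TAAAG
  [25:29] CTCT -> GAGA
Concatenate: CAGGATGTTTAGGATGCTCGTAAAGGAGA (length 29; written aligned with the template, i.e. 3'->5').

Answer: CAGGATGTTTAGGATGCTCGTAAAGGAGA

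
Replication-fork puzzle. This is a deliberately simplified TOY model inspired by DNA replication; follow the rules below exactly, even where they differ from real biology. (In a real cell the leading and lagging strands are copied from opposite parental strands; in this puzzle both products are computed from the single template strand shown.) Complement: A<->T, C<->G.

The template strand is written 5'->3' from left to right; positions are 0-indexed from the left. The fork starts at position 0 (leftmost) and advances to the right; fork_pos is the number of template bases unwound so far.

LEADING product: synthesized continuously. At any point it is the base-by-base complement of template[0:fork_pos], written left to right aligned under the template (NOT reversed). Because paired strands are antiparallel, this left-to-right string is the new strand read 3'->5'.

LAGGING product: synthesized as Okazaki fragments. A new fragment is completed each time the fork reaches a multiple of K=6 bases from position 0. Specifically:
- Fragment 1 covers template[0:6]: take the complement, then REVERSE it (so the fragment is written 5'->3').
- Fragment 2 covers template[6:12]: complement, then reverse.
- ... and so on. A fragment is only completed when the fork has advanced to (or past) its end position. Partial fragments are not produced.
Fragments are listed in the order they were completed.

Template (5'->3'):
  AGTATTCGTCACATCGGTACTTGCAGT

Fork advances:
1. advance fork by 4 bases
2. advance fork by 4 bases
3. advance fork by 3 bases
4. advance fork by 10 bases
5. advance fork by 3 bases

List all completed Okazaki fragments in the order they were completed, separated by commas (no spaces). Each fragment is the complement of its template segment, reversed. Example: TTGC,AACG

Step 1: advance 4 -> fork_pos = 0 + 4 = 4. Next multiple of 6 is 6 (not reached); still 0 fragment(s).
Step 2: advance 4 -> fork_pos = 4 + 4 = 8. Reached multiple(s) of 6: 6 -> fragment 1 completed (1 total).
Step 3: advance 3 -> fork_pos = 8 + 3 = 11. Next multiple of 6 is 12 (not reached); still 1 fragment(s).
Step 4: advance 10 -> fork_pos = 11 + 10 = 21. Reached multiple(s) of 6: 12, 18 -> fragments 2-3 completed (3 total).
Step 5: advance 3 -> fork_pos = 21 + 3 = 24. Reached multiple(s) of 6: 24 -> fragment 4 completed (4 total).
Final fork_pos = 24, so 4 fragment(s) are complete. Build each: template segment -> complement -> reverse.
Fragment 1: template[0:6] = AGTATT -> complement TCATAA -> reversed AATACT
Fragment 2: template[6:12] = CGTCAC -> complement GCAGTG -> reversed GTGACG
Fragment 3: template[12:18] = ATCGGT -> complement TAGCCA -> reversed ACCGAT
Fragment 4: template[18:24] = ACTTGC -> complement TGAACG -> reversed GCAAGT

Answer: AATACT,GTGACG,ACCGAT,GCAAGT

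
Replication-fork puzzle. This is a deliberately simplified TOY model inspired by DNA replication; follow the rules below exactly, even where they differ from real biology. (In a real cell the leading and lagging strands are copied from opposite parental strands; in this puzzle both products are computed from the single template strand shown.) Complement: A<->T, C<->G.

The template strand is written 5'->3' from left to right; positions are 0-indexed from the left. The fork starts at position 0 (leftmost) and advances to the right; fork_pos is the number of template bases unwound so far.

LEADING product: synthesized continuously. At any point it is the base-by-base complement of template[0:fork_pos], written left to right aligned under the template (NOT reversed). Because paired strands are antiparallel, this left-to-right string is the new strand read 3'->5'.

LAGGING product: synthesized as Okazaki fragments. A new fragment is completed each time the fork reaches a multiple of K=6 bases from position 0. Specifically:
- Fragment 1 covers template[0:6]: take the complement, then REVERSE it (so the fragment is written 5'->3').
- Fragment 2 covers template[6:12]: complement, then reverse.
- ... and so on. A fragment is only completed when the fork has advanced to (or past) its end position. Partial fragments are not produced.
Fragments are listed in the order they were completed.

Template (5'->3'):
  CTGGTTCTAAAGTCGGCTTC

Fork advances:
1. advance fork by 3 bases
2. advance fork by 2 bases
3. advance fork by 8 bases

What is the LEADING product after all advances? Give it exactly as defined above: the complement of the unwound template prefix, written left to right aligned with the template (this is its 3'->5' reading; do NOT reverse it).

Answer: GACCAAGATTTCA

Derivation:
Step 1: advance 3 -> fork_pos = 0 + 3 = 3.
Step 2: advance 2 -> fork_pos = 3 + 2 = 5.
Step 3: advance 8 -> fork_pos = 5 + 8 = 13.
Unwound prefix: template[0:13] = CTGGTTCTAAAGT
Complement it base by base (A<->T, C<->G), keeping left-to-right order:
  [0:5] CTGGT -> GACCA
  [5:10] TCTAA -> AGATT
  [10:13] AGT -> TCA
Concatenate: GACCAAGATTTCA (length 13; written aligned with the template, i.e. 3'->5').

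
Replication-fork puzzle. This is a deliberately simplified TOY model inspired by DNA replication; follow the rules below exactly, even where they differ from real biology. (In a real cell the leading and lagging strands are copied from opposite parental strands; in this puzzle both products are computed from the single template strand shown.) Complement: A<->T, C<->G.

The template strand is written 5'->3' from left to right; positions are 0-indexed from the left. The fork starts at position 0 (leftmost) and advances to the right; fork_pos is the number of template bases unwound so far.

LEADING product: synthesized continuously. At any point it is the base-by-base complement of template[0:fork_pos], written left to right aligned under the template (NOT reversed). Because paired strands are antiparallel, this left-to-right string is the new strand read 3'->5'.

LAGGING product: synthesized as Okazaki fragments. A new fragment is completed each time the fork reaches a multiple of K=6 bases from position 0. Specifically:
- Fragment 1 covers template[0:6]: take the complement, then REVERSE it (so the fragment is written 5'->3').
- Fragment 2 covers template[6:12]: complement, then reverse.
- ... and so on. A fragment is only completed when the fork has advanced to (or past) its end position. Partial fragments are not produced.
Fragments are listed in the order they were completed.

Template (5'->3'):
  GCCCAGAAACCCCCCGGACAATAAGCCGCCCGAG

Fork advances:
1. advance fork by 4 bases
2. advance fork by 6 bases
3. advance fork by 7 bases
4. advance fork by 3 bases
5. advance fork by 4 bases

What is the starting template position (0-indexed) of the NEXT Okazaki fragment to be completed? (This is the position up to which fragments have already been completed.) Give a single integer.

Step 1: advance 4 -> fork_pos = 0 + 4 = 4. Next multiple of 6 is 6 (not reached); still 0 fragment(s).
Step 2: advance 6 -> fork_pos = 4 + 6 = 10. Reached multiple(s) of 6: 6 -> fragment 1 completed (1 total).
Step 3: advance 7 -> fork_pos = 10 + 7 = 17. Reached multiple(s) of 6: 12 -> fragment 2 completed (2 total).
Step 4: advance 3 -> fork_pos = 17 + 3 = 20. Reached multiple(s) of 6: 18 -> fragment 3 completed (3 total).
Step 5: advance 4 -> fork_pos = 20 + 4 = 24. Reached multiple(s) of 6: 24 -> fragment 4 completed (4 total).
4 fragment(s) completed, covering template[0:24] (4 x 6 = 24). The next fragment, fragment 5, covers template[24:30], so it starts at position 24.

Answer: 24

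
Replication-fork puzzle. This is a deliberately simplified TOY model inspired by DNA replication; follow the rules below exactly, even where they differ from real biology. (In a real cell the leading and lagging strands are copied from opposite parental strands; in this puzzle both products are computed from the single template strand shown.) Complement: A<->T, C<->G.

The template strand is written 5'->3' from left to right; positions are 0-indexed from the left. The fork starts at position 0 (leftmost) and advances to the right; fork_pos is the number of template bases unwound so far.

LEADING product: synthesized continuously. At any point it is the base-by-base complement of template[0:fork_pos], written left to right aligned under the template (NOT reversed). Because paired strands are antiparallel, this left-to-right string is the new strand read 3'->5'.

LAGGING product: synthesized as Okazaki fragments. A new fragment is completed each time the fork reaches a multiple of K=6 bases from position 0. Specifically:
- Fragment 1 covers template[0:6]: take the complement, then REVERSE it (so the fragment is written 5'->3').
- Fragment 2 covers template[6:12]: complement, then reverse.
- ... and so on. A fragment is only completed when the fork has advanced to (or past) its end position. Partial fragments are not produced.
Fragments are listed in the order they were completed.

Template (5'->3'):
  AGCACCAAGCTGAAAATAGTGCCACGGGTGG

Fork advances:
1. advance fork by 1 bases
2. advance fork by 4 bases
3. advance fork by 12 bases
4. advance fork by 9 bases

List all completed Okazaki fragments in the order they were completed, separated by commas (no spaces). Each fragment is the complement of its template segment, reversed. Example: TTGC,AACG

Step 1: advance 1 -> fork_pos = 0 + 1 = 1. Next multiple of 6 is 6 (not reached); still 0 fragment(s).
Step 2: advance 4 -> fork_pos = 1 + 4 = 5. Next multiple of 6 is 6 (not reached); still 0 fragment(s).
Step 3: advance 12 -> fork_pos = 5 + 12 = 17. Reached multiple(s) of 6: 6, 12 -> fragments 1-2 completed (2 total).
Step 4: advance 9 -> fork_pos = 17 + 9 = 26. Reached multiple(s) of 6: 18, 24 -> fragments 3-4 completed (4 total).
Final fork_pos = 26, so 4 fragment(s) are complete. Build each: template segment -> complement -> reverse.
Fragment 1: template[0:6] = AGCACC -> complement TCGTGG -> reversed GGTGCT
Fragment 2: template[6:12] = AAGCTG -> complement TTCGAC -> reversed CAGCTT
Fragment 3: template[12:18] = AAAATA -> complement TTTTAT -> reversed TATTTT
Fragment 4: template[18:24] = GTGCCA -> complement CACGGT -> reversed TGGCAC

Answer: GGTGCT,CAGCTT,TATTTT,TGGCAC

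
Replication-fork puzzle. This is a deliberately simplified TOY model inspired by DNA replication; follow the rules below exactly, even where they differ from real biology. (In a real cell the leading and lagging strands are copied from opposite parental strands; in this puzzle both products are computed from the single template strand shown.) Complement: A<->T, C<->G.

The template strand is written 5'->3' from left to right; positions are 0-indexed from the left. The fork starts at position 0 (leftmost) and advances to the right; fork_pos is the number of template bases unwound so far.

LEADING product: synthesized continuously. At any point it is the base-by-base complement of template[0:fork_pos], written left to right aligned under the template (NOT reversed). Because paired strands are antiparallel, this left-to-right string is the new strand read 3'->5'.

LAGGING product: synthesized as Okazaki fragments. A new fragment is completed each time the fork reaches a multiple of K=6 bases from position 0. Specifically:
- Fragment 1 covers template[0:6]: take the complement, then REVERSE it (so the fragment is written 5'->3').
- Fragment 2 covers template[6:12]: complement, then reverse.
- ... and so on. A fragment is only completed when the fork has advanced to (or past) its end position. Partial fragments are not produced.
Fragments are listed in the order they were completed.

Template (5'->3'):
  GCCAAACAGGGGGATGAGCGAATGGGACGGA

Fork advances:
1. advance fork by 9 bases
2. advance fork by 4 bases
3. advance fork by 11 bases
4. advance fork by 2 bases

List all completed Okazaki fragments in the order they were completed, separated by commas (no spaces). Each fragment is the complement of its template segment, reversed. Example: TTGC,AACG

Step 1: advance 9 -> fork_pos = 0 + 9 = 9. Reached multiple(s) of 6: 6 -> fragment 1 completed (1 total).
Step 2: advance 4 -> fork_pos = 9 + 4 = 13. Reached multiple(s) of 6: 12 -> fragment 2 completed (2 total).
Step 3: advance 11 -> fork_pos = 13 + 11 = 24. Reached multiple(s) of 6: 18, 24 -> fragments 3-4 completed (4 total).
Step 4: advance 2 -> fork_pos = 24 + 2 = 26. Next multiple of 6 is 30 (not reached); still 4 fragment(s).
Final fork_pos = 26, so 4 fragment(s) are complete. Build each: template segment -> complement -> reverse.
Fragment 1: template[0:6] = GCCAAA -> complement CGGTTT -> reversed TTTGGC
Fragment 2: template[6:12] = CAGGGG -> complement GTCCCC -> reversed CCCCTG
Fragment 3: template[12:18] = GATGAG -> complement CTACTC -> reversed CTCATC
Fragment 4: template[18:24] = CGAATG -> complement GCTTAC -> reversed CATTCG

Answer: TTTGGC,CCCCTG,CTCATC,CATTCG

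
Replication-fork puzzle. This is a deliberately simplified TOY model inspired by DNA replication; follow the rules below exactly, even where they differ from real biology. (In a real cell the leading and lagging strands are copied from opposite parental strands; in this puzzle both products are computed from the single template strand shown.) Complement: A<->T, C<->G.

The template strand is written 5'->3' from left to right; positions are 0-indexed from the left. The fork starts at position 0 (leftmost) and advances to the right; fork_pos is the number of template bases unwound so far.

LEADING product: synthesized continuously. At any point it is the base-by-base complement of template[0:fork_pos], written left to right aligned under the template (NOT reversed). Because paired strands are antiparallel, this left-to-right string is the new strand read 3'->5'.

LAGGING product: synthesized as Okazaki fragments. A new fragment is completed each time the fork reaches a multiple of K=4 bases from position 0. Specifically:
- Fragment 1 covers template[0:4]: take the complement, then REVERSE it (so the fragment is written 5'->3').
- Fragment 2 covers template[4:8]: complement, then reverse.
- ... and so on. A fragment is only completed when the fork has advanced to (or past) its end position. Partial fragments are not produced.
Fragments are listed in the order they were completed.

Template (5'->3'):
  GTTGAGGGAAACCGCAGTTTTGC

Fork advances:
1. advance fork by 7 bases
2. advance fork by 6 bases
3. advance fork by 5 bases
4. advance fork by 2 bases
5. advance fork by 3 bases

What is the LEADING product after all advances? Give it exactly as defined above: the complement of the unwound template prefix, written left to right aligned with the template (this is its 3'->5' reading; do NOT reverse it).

Step 1: advance 7 -> fork_pos = 0 + 7 = 7.
Step 2: advance 6 -> fork_pos = 7 + 6 = 13.
Step 3: advance 5 -> fork_pos = 13 + 5 = 18.
Step 4: advance 2 -> fork_pos = 18 + 2 = 20.
Step 5: advance 3 -> fork_pos = 20 + 3 = 23.
Unwound prefix: template[0:23] = GTTGAGGGAAACCGCAGTTTTGC
Complement it base by base (A<->T, C<->G), keeping left-to-right order:
  [0:5] GTTGA -> CAACT
  [5:10] GGGAA -> CCCTT
  [10:15] ACCGC -> TGGCG
  [15:20] AGTTT -> TCAAA
  [20:23] TGC -> ACG
Concatenate: CAACTCCCTTTGGCGTCAAAACG (length 23; written aligned with the template, i.e. 3'->5').

Answer: CAACTCCCTTTGGCGTCAAAACG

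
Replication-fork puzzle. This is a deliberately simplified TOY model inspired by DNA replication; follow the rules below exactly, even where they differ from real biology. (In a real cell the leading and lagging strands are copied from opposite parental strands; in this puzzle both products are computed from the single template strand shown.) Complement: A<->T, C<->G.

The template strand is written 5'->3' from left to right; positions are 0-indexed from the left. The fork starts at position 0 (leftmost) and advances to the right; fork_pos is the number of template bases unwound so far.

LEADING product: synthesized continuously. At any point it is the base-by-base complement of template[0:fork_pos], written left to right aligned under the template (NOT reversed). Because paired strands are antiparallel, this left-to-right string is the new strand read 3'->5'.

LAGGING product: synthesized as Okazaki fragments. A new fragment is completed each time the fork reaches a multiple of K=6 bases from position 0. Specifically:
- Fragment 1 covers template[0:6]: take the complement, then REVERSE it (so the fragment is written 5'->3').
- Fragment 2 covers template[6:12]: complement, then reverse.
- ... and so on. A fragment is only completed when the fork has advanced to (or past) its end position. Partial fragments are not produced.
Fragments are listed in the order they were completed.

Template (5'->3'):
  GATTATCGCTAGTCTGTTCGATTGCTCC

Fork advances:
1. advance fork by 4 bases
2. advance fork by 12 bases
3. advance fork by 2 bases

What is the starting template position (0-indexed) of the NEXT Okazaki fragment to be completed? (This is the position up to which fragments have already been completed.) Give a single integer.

Answer: 18

Derivation:
Step 1: advance 4 -> fork_pos = 0 + 4 = 4. Next multiple of 6 is 6 (not reached); still 0 fragment(s).
Step 2: advance 12 -> fork_pos = 4 + 12 = 16. Reached multiple(s) of 6: 6, 12 -> fragments 1-2 completed (2 total).
Step 3: advance 2 -> fork_pos = 16 + 2 = 18. Reached multiple(s) of 6: 18 -> fragment 3 completed (3 total).
3 fragment(s) completed, covering template[0:18] (3 x 6 = 18). The next fragment, fragment 4, covers template[18:24], so it starts at position 18.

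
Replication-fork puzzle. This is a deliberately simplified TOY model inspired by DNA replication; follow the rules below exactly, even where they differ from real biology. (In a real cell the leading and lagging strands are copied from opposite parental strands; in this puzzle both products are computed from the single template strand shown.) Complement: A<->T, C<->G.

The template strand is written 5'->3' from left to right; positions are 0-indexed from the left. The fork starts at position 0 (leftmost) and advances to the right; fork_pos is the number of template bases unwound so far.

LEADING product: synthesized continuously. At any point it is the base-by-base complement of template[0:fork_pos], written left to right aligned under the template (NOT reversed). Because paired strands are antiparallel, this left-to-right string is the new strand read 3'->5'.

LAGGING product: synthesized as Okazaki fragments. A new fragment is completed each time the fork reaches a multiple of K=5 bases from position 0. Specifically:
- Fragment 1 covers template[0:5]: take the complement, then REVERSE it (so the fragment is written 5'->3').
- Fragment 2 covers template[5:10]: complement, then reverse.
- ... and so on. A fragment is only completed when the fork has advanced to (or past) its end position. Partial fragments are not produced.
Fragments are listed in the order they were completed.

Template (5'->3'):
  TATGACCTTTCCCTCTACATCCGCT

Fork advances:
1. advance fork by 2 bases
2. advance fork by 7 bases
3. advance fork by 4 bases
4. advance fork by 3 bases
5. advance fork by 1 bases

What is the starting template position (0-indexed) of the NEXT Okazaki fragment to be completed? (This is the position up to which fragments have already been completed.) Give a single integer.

Answer: 15

Derivation:
Step 1: advance 2 -> fork_pos = 0 + 2 = 2. Next multiple of 5 is 5 (not reached); still 0 fragment(s).
Step 2: advance 7 -> fork_pos = 2 + 7 = 9. Reached multiple(s) of 5: 5 -> fragment 1 completed (1 total).
Step 3: advance 4 -> fork_pos = 9 + 4 = 13. Reached multiple(s) of 5: 10 -> fragment 2 completed (2 total).
Step 4: advance 3 -> fork_pos = 13 + 3 = 16. Reached multiple(s) of 5: 15 -> fragment 3 completed (3 total).
Step 5: advance 1 -> fork_pos = 16 + 1 = 17. Next multiple of 5 is 20 (not reached); still 3 fragment(s).
3 fragment(s) completed, covering template[0:15] (3 x 5 = 15). The next fragment, fragment 4, covers template[15:20], so it starts at position 15.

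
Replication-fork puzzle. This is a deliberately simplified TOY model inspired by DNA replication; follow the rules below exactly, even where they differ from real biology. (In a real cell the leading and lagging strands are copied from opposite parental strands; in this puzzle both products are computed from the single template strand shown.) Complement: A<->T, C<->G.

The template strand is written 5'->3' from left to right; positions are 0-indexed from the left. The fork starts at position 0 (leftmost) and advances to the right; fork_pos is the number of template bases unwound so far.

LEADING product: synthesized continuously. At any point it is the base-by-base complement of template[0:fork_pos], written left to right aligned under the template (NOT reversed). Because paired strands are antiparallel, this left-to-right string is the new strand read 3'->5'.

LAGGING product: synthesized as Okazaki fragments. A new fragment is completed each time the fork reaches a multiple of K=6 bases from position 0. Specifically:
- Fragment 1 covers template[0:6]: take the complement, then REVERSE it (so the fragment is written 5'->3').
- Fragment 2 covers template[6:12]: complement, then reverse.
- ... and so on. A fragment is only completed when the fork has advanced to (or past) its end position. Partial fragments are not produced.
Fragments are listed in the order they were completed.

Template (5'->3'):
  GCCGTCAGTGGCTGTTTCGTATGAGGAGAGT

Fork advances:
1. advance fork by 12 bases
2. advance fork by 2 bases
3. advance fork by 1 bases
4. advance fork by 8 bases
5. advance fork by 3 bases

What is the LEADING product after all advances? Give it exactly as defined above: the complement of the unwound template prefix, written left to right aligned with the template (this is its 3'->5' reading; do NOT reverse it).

Answer: CGGCAGTCACCGACAAAGCATACTCC

Derivation:
Step 1: advance 12 -> fork_pos = 0 + 12 = 12.
Step 2: advance 2 -> fork_pos = 12 + 2 = 14.
Step 3: advance 1 -> fork_pos = 14 + 1 = 15.
Step 4: advance 8 -> fork_pos = 15 + 8 = 23.
Step 5: advance 3 -> fork_pos = 23 + 3 = 26.
Unwound prefix: template[0:26] = GCCGTCAGTGGCTGTTTCGTATGAGG
Complement it base by base (A<->T, C<->G), keeping left-to-right order:
  [0:5] GCCGT -> CGGCA
  [5:10] CAGTG -> GTCAC
  [10:15] GCTGT -> CGACA
  [15:20] TTCGT -> AAGCA
  [20:25] ATGAG -> TACTC
  [25:26] G -> C
Concatenate: CGGCAGTCACCGACAAAGCATACTCC (length 26; written aligned with the template, i.e. 3'->5').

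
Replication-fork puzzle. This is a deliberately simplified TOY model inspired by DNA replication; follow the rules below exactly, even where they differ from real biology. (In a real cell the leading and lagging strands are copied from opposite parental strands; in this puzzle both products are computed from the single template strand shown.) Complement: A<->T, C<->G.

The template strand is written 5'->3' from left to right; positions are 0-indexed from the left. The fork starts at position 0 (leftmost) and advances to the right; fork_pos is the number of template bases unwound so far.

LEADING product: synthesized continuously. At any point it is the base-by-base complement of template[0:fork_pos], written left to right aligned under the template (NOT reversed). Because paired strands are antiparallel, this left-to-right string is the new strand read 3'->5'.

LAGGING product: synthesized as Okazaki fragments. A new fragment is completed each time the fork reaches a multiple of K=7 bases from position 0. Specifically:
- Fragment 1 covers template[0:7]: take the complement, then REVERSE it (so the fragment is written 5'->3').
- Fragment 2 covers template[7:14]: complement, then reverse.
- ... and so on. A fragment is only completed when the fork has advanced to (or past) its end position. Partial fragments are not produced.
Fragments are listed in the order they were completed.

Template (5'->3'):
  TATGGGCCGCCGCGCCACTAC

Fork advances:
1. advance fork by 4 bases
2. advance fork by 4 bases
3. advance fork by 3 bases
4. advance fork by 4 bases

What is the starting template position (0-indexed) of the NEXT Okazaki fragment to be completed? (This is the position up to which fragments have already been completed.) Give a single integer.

Answer: 14

Derivation:
Step 1: advance 4 -> fork_pos = 0 + 4 = 4. Next multiple of 7 is 7 (not reached); still 0 fragment(s).
Step 2: advance 4 -> fork_pos = 4 + 4 = 8. Reached multiple(s) of 7: 7 -> fragment 1 completed (1 total).
Step 3: advance 3 -> fork_pos = 8 + 3 = 11. Next multiple of 7 is 14 (not reached); still 1 fragment(s).
Step 4: advance 4 -> fork_pos = 11 + 4 = 15. Reached multiple(s) of 7: 14 -> fragment 2 completed (2 total).
2 fragment(s) completed, covering template[0:14] (2 x 7 = 14). The next fragment, fragment 3, covers template[14:21], so it starts at position 14.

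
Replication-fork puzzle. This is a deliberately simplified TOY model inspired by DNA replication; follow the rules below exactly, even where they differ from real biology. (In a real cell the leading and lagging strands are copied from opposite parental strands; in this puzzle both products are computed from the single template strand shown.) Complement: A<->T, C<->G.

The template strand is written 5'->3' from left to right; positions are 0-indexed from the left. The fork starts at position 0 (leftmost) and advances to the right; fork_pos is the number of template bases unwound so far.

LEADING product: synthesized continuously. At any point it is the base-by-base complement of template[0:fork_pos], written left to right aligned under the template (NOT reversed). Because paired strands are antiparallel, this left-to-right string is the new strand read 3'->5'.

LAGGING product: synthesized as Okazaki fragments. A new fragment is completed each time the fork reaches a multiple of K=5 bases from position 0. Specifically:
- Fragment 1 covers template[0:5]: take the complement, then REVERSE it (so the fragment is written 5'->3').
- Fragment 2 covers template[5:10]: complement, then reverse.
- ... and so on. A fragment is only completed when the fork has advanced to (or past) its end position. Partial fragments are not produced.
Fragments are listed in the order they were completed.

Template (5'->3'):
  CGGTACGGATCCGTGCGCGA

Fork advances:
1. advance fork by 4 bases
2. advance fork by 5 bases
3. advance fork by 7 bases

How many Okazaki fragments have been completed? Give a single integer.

Step 1: advance 4 -> fork_pos = 0 + 4 = 4. Next multiple of 5 is 5 (not reached); still 0 fragment(s).
Step 2: advance 5 -> fork_pos = 4 + 5 = 9. Reached multiple(s) of 5: 5 -> fragment 1 completed (1 total).
Step 3: advance 7 -> fork_pos = 9 + 7 = 16. Reached multiple(s) of 5: 10, 15 -> fragments 2-3 completed (3 total).
Check: final fork_pos = 16; the multiples of 5 that are <= 16 are 5..15 -> 16 // 5 = 3 completed fragment(s).

Answer: 3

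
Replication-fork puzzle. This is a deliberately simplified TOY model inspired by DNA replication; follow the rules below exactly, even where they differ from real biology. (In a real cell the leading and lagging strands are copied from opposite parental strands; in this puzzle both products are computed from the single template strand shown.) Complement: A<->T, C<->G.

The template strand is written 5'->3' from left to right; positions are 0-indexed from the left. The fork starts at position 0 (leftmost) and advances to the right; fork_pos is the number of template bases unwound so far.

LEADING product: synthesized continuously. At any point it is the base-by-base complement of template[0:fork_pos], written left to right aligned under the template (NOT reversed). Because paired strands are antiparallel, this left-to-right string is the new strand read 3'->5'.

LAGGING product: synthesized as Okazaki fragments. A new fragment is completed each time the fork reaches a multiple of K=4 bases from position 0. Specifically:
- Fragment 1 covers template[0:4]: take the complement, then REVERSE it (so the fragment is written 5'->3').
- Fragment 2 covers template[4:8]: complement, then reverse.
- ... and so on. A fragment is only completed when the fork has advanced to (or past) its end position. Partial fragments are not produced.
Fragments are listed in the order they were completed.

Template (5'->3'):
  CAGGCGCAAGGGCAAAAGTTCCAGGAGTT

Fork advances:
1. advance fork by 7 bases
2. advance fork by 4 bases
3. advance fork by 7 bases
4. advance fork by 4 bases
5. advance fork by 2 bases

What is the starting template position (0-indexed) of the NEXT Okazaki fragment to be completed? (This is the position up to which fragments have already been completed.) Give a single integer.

Step 1: advance 7 -> fork_pos = 0 + 7 = 7. Reached multiple(s) of 4: 4 -> fragment 1 completed (1 total).
Step 2: advance 4 -> fork_pos = 7 + 4 = 11. Reached multiple(s) of 4: 8 -> fragment 2 completed (2 total).
Step 3: advance 7 -> fork_pos = 11 + 7 = 18. Reached multiple(s) of 4: 12, 16 -> fragments 3-4 completed (4 total).
Step 4: advance 4 -> fork_pos = 18 + 4 = 22. Reached multiple(s) of 4: 20 -> fragment 5 completed (5 total).
Step 5: advance 2 -> fork_pos = 22 + 2 = 24. Reached multiple(s) of 4: 24 -> fragment 6 completed (6 total).
6 fragment(s) completed, covering template[0:24] (6 x 4 = 24). The next fragment, fragment 7, covers template[24:28], so it starts at position 24.

Answer: 24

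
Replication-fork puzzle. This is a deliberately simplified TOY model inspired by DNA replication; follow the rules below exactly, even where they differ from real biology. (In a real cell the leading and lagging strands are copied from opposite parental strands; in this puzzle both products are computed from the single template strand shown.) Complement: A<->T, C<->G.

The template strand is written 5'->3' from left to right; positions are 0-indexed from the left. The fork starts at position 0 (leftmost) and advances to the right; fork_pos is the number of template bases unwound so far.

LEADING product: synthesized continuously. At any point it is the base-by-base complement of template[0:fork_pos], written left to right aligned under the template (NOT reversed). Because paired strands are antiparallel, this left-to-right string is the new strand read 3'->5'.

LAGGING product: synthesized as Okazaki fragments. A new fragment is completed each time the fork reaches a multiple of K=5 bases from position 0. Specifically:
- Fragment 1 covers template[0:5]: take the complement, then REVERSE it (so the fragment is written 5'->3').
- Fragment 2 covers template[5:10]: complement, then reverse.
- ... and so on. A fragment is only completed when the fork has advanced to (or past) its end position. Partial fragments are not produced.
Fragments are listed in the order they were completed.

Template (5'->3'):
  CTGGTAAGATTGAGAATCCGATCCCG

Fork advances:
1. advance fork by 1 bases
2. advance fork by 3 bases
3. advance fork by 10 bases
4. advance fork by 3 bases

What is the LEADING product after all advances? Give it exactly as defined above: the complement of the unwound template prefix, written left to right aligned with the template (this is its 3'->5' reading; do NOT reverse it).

Answer: GACCATTCTAACTCTTA

Derivation:
Step 1: advance 1 -> fork_pos = 0 + 1 = 1.
Step 2: advance 3 -> fork_pos = 1 + 3 = 4.
Step 3: advance 10 -> fork_pos = 4 + 10 = 14.
Step 4: advance 3 -> fork_pos = 14 + 3 = 17.
Unwound prefix: template[0:17] = CTGGTAAGATTGAGAAT
Complement it base by base (A<->T, C<->G), keeping left-to-right order:
  [0:5] CTGGT -> GACCA
  [5:10] AAGAT -> TTCTA
  [10:15] TGAGA -> ACTCT
  [15:17] AT -> TA
Concatenate: GACCATTCTAACTCTTA (length 17; written aligned with the template, i.e. 3'->5').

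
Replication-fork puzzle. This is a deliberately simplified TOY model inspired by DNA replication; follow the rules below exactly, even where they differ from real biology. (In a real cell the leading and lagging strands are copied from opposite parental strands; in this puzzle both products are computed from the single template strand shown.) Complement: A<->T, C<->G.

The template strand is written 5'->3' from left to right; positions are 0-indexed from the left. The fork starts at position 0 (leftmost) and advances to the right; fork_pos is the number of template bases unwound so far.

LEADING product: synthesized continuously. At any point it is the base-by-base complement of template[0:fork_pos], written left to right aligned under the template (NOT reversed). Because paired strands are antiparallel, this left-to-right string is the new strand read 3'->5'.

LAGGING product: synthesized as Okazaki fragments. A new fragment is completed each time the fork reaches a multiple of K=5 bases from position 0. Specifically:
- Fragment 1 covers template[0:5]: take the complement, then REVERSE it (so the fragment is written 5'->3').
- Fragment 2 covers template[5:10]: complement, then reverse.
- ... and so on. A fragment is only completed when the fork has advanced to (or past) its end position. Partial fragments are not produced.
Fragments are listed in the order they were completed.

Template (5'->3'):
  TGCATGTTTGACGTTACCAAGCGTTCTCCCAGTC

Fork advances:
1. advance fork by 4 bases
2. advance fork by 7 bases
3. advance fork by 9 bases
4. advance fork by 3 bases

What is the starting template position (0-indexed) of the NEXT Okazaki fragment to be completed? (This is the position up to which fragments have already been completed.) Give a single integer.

Step 1: advance 4 -> fork_pos = 0 + 4 = 4. Next multiple of 5 is 5 (not reached); still 0 fragment(s).
Step 2: advance 7 -> fork_pos = 4 + 7 = 11. Reached multiple(s) of 5: 5, 10 -> fragments 1-2 completed (2 total).
Step 3: advance 9 -> fork_pos = 11 + 9 = 20. Reached multiple(s) of 5: 15, 20 -> fragments 3-4 completed (4 total).
Step 4: advance 3 -> fork_pos = 20 + 3 = 23. Next multiple of 5 is 25 (not reached); still 4 fragment(s).
4 fragment(s) completed, covering template[0:20] (4 x 5 = 20). The next fragment, fragment 5, covers template[20:25], so it starts at position 20.

Answer: 20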